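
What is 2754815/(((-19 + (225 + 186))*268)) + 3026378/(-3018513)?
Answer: 1142500817561/45301843104 ≈ 25.220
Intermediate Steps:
2754815/(((-19 + (225 + 186))*268)) + 3026378/(-3018513) = 2754815/(((-19 + 411)*268)) + 3026378*(-1/3018513) = 2754815/((392*268)) - 3026378/3018513 = 2754815/105056 - 3026378/3018513 = 2754815*(1/105056) - 3026378/3018513 = 393545/15008 - 3026378/3018513 = 1142500817561/45301843104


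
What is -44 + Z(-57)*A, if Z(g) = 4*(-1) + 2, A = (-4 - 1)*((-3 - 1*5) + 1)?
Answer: -114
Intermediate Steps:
A = 35 (A = -5*((-3 - 5) + 1) = -5*(-8 + 1) = -5*(-7) = 35)
Z(g) = -2 (Z(g) = -4 + 2 = -2)
-44 + Z(-57)*A = -44 - 2*35 = -44 - 70 = -114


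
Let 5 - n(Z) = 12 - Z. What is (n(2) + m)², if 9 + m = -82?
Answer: 9216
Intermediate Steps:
m = -91 (m = -9 - 82 = -91)
n(Z) = -7 + Z (n(Z) = 5 - (12 - Z) = 5 + (-12 + Z) = -7 + Z)
(n(2) + m)² = ((-7 + 2) - 91)² = (-5 - 91)² = (-96)² = 9216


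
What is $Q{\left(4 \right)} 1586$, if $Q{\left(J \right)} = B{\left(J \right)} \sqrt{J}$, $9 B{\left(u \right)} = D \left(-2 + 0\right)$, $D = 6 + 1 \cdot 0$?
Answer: $- \frac{12688}{3} \approx -4229.3$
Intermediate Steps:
$D = 6$ ($D = 6 + 0 = 6$)
$B{\left(u \right)} = - \frac{4}{3}$ ($B{\left(u \right)} = \frac{6 \left(-2 + 0\right)}{9} = \frac{6 \left(-2\right)}{9} = \frac{1}{9} \left(-12\right) = - \frac{4}{3}$)
$Q{\left(J \right)} = - \frac{4 \sqrt{J}}{3}$
$Q{\left(4 \right)} 1586 = - \frac{4 \sqrt{4}}{3} \cdot 1586 = \left(- \frac{4}{3}\right) 2 \cdot 1586 = \left(- \frac{8}{3}\right) 1586 = - \frac{12688}{3}$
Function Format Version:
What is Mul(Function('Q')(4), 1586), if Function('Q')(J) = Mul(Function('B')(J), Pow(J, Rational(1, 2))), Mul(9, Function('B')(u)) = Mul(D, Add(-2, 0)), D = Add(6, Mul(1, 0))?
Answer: Rational(-12688, 3) ≈ -4229.3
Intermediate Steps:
D = 6 (D = Add(6, 0) = 6)
Function('B')(u) = Rational(-4, 3) (Function('B')(u) = Mul(Rational(1, 9), Mul(6, Add(-2, 0))) = Mul(Rational(1, 9), Mul(6, -2)) = Mul(Rational(1, 9), -12) = Rational(-4, 3))
Function('Q')(J) = Mul(Rational(-4, 3), Pow(J, Rational(1, 2)))
Mul(Function('Q')(4), 1586) = Mul(Mul(Rational(-4, 3), Pow(4, Rational(1, 2))), 1586) = Mul(Mul(Rational(-4, 3), 2), 1586) = Mul(Rational(-8, 3), 1586) = Rational(-12688, 3)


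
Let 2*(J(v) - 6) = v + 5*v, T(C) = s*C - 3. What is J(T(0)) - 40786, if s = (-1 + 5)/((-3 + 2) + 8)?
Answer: -40789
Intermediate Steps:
s = 4/7 (s = 4/(-1 + 8) = 4/7 ≈ 0.57143)
T(C) = -3 + 4*C/7 (T(C) = 4*C/7 - 3 = -3 + 4*C/7)
J(v) = 6 + 3*v (J(v) = 6 + (v + 5*v)/2 = 6 + (6*v)/2 = 6 + 3*v)
J(T(0)) - 40786 = (6 + 3*(-3 + (4/7)*0)) - 40786 = (6 + 3*(-3 + 0)) - 40786 = (6 + 3*(-3)) - 40786 = (6 - 9) - 40786 = -3 - 40786 = -40789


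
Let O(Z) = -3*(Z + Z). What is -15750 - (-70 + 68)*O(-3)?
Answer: -15714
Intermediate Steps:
O(Z) = -6*Z
-15750 - (-70 + 68)*O(-3) = -15750 - (-70 + 68)*(-6*(-3)) = -15750 - (-2)*18 = -15750 - 1*(-36) = -15750 + 36 = -15714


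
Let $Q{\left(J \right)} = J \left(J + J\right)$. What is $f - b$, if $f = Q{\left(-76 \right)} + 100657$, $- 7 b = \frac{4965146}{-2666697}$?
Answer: $\frac{2094586860565}{18666879} \approx 1.1221 \cdot 10^{5}$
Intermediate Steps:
$b = \frac{4965146}{18666879}$ ($b = - \frac{4965146 \frac{1}{-2666697}}{7} = - \frac{4965146 \left(- \frac{1}{2666697}\right)}{7} = \left(- \frac{1}{7}\right) \left(- \frac{4965146}{2666697}\right) = \frac{4965146}{18666879} \approx 0.26599$)
$Q{\left(J \right)} = 2 J^{2}$ ($Q{\left(J \right)} = J 2 J = 2 J^{2}$)
$f = 112209$ ($f = 2 \left(-76\right)^{2} + 100657 = 2 \cdot 5776 + 100657 = 11552 + 100657 = 112209$)
$f - b = 112209 - \frac{4965146}{18666879} = \frac{2094586860565}{18666879}$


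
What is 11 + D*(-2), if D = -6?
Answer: 23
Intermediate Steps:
11 + D*(-2) = 11 - 6*(-2) = 11 + 12 = 23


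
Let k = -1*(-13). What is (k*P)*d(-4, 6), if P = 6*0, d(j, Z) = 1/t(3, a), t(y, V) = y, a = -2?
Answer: 0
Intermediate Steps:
d(j, Z) = ⅓ (d(j, Z) = 1/3 = ⅓)
k = 13
P = 0
(k*P)*d(-4, 6) = (13*0)*(⅓) = 0*(⅓) = 0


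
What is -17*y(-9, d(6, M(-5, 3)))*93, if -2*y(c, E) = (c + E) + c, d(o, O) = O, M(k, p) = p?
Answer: -23715/2 ≈ -11858.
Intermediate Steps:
y(c, E) = -c - E/2 (y(c, E) = -((c + E) + c)/2 = -((E + c) + c)/2 = -(E + 2*c)/2 = -c - E/2)
-17*y(-9, d(6, M(-5, 3)))*93 = -17*(-1*(-9) - ½*3)*93 = -17*(9 - 3/2)*93 = -17*15/2*93 = -255/2*93 = -23715/2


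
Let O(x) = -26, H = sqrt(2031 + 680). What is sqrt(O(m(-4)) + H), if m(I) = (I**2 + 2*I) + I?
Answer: sqrt(-26 + sqrt(2711)) ≈ 5.1056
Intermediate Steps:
m(I) = I**2 + 3*I
H = sqrt(2711) ≈ 52.067
sqrt(O(m(-4)) + H) = sqrt(-26 + sqrt(2711))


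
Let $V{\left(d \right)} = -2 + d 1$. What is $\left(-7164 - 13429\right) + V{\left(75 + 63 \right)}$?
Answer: $-20457$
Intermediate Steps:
$V{\left(d \right)} = -2 + d$
$\left(-7164 - 13429\right) + V{\left(75 + 63 \right)} = \left(-7164 - 13429\right) + \left(-2 + \left(75 + 63\right)\right) = -20593 + \left(-2 + 138\right) = -20593 + 136 = -20457$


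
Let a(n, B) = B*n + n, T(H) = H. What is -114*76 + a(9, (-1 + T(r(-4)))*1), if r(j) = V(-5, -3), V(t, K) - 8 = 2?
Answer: -8574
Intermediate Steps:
V(t, K) = 10 (V(t, K) = 8 + 2 = 10)
r(j) = 10
a(n, B) = n + B*n
-114*76 + a(9, (-1 + T(r(-4)))*1) = -114*76 + 9*(1 + (-1 + 10)*1) = -8664 + 9*(1 + 9*1) = -8664 + 9*(1 + 9) = -8664 + 9*10 = -8664 + 90 = -8574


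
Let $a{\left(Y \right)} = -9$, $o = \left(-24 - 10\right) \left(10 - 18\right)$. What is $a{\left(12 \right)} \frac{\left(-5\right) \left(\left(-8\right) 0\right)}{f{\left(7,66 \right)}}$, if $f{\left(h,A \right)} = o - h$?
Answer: $0$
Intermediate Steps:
$o = 272$ ($o = \left(-34\right) \left(-8\right) = 272$)
$f{\left(h,A \right)} = 272 - h$
$a{\left(12 \right)} \frac{\left(-5\right) \left(\left(-8\right) 0\right)}{f{\left(7,66 \right)}} = - 9 \frac{\left(-5\right) \left(\left(-8\right) 0\right)}{272 - 7} = - 9 \frac{\left(-5\right) 0}{272 - 7} = - 9 \cdot \frac{0}{265} = - 9 \cdot 0 \cdot \frac{1}{265} = \left(-9\right) 0 = 0$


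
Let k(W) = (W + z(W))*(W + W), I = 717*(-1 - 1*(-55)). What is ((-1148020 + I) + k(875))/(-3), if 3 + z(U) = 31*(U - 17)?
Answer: -46963198/3 ≈ -1.5654e+7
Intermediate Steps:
z(U) = -530 + 31*U (z(U) = -3 + 31*(U - 17) = -3 + 31*(-17 + U) = -3 + (-527 + 31*U) = -530 + 31*U)
I = 38718 (I = 717*(-1 + 55) = 717*54 = 38718)
k(W) = 2*W*(-530 + 32*W) (k(W) = (W + (-530 + 31*W))*(W + W) = (-530 + 32*W)*(2*W) = 2*W*(-530 + 32*W))
((-1148020 + I) + k(875))/(-3) = ((-1148020 + 38718) + 4*875*(-265 + 16*875))/(-3) = (-1109302 + 4*875*(-265 + 14000))*(-1/3) = (-1109302 + 4*875*13735)*(-1/3) = (-1109302 + 48072500)*(-1/3) = 46963198*(-1/3) = -46963198/3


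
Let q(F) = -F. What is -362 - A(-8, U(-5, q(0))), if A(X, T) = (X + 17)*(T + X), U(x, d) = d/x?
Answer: -290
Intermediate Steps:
A(X, T) = (17 + X)*(T + X)
-362 - A(-8, U(-5, q(0))) = -362 - ((-8)**2 + 17*(-1*0/(-5)) + 17*(-8) + (-1*0/(-5))*(-8)) = -362 - (64 + 17*(0*(-1/5)) - 136 + (0*(-1/5))*(-8)) = -362 - (64 + 17*0 - 136 + 0*(-8)) = -362 - (64 + 0 - 136 + 0) = -362 - 1*(-72) = -362 + 72 = -290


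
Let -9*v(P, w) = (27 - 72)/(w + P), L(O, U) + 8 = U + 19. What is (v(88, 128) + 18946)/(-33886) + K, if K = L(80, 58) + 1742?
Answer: 13251297595/7319376 ≈ 1810.4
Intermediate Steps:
L(O, U) = 11 + U (L(O, U) = -8 + (U + 19) = -8 + (19 + U) = 11 + U)
v(P, w) = 5/(P + w) (v(P, w) = -(27 - 72)/(9*(w + P)) = -(-5)/(P + w) = 5/(P + w))
K = 1811 (K = (11 + 58) + 1742 = 69 + 1742 = 1811)
(v(88, 128) + 18946)/(-33886) + K = (5/(88 + 128) + 18946)/(-33886) + 1811 = (5/216 + 18946)*(-1/33886) + 1811 = (4092341/216)*(-1/33886) + 1811 = -4092341/7319376 + 1811 = 13251297595/7319376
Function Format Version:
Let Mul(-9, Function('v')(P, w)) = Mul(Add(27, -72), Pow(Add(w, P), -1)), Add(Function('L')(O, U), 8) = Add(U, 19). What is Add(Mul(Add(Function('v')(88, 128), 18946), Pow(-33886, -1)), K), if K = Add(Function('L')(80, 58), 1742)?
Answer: Rational(13251297595, 7319376) ≈ 1810.4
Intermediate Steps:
Function('L')(O, U) = Add(11, U) (Function('L')(O, U) = Add(-8, Add(U, 19)) = Add(-8, Add(19, U)) = Add(11, U))
Function('v')(P, w) = Mul(5, Pow(Add(P, w), -1)) (Function('v')(P, w) = Mul(Rational(-1, 9), Mul(Add(27, -72), Pow(Add(w, P), -1))) = Mul(Rational(-1, 9), Mul(-45, Pow(Add(P, w), -1))) = Mul(5, Pow(Add(P, w), -1)))
K = 1811 (K = Add(Add(11, 58), 1742) = Add(69, 1742) = 1811)
Add(Mul(Add(Function('v')(88, 128), 18946), Pow(-33886, -1)), K) = Add(Mul(Add(Mul(5, Pow(Add(88, 128), -1)), 18946), Pow(-33886, -1)), 1811) = Add(Mul(Add(Mul(5, Pow(216, -1)), 18946), Rational(-1, 33886)), 1811) = Add(Mul(Add(Mul(5, Rational(1, 216)), 18946), Rational(-1, 33886)), 1811) = Add(Mul(Add(Rational(5, 216), 18946), Rational(-1, 33886)), 1811) = Add(Mul(Rational(4092341, 216), Rational(-1, 33886)), 1811) = Add(Rational(-4092341, 7319376), 1811) = Rational(13251297595, 7319376)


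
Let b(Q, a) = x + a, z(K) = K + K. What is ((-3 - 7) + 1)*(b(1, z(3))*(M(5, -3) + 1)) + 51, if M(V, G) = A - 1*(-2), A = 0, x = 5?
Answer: -246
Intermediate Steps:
z(K) = 2*K
M(V, G) = 2 (M(V, G) = 0 - 1*(-2) = 0 + 2 = 2)
b(Q, a) = 5 + a
((-3 - 7) + 1)*(b(1, z(3))*(M(5, -3) + 1)) + 51 = ((-3 - 7) + 1)*((5 + 2*3)*(2 + 1)) + 51 = (-10 + 1)*((5 + 6)*3) + 51 = -99*3 + 51 = -9*33 + 51 = -297 + 51 = -246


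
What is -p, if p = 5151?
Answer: -5151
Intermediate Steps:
-p = -1*5151 = -5151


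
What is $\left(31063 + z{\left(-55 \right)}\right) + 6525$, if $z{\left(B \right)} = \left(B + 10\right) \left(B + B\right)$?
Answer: $42538$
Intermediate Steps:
$z{\left(B \right)} = 2 B \left(10 + B\right)$ ($z{\left(B \right)} = \left(10 + B\right) 2 B = 2 B \left(10 + B\right)$)
$\left(31063 + z{\left(-55 \right)}\right) + 6525 = \left(31063 + 2 \left(-55\right) \left(10 - 55\right)\right) + 6525 = \left(31063 + 2 \left(-55\right) \left(-45\right)\right) + 6525 = \left(31063 + 4950\right) + 6525 = 36013 + 6525 = 42538$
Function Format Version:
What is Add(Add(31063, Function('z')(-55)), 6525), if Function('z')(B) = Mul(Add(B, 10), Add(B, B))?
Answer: 42538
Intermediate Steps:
Function('z')(B) = Mul(2, B, Add(10, B)) (Function('z')(B) = Mul(Add(10, B), Mul(2, B)) = Mul(2, B, Add(10, B)))
Add(Add(31063, Function('z')(-55)), 6525) = Add(Add(31063, Mul(2, -55, Add(10, -55))), 6525) = Add(Add(31063, Mul(2, -55, -45)), 6525) = Add(Add(31063, 4950), 6525) = Add(36013, 6525) = 42538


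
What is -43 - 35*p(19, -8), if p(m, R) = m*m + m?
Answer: -13343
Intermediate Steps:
p(m, R) = m + m² (p(m, R) = m² + m = m + m²)
-43 - 35*p(19, -8) = -43 - 665*(1 + 19) = -43 - 665*20 = -43 - 35*380 = -43 - 13300 = -13343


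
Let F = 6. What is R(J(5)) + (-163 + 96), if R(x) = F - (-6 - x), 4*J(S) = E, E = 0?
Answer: -55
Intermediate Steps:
J(S) = 0 (J(S) = (1/4)*0 = 0)
R(x) = 12 + x (R(x) = 6 - (-6 - x) = 6 + (6 + x) = 12 + x)
R(J(5)) + (-163 + 96) = (12 + 0) + (-163 + 96) = 12 - 67 = -55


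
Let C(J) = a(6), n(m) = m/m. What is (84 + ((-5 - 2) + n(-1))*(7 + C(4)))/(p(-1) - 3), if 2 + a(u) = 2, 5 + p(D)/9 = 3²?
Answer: 14/11 ≈ 1.2727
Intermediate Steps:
p(D) = 36 (p(D) = -45 + 9*3² = -45 + 9*9 = -45 + 81 = 36)
a(u) = 0 (a(u) = -2 + 2 = 0)
n(m) = 1
C(J) = 0
(84 + ((-5 - 2) + n(-1))*(7 + C(4)))/(p(-1) - 3) = (84 + ((-5 - 2) + 1)*(7 + 0))/(36 - 3) = (84 + (-7 + 1)*7)/33 = (84 - 6*7)*(1/33) = (84 - 42)*(1/33) = 42*(1/33) = 14/11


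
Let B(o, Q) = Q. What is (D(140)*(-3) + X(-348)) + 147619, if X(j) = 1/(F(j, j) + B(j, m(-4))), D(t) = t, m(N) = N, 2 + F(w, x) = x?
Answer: 52108445/354 ≈ 1.4720e+5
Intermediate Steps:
F(w, x) = -2 + x
X(j) = 1/(-6 + j) (X(j) = 1/((-2 + j) - 4) = 1/(-6 + j))
(D(140)*(-3) + X(-348)) + 147619 = (140*(-3) + 1/(-6 - 348)) + 147619 = (-420 + 1/(-354)) + 147619 = (-420 - 1/354) + 147619 = -148681/354 + 147619 = 52108445/354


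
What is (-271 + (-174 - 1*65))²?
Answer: 260100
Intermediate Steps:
(-271 + (-174 - 1*65))² = (-271 + (-174 - 65))² = (-271 - 239)² = (-510)² = 260100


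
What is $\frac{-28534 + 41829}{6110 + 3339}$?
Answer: $\frac{13295}{9449} \approx 1.407$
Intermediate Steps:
$\frac{-28534 + 41829}{6110 + 3339} = \frac{13295}{9449}$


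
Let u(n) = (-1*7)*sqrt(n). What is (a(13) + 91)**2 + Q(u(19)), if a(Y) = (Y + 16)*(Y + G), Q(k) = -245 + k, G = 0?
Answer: 218779 - 7*sqrt(19) ≈ 2.1875e+5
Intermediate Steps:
u(n) = -7*sqrt(n)
a(Y) = Y*(16 + Y) (a(Y) = (Y + 16)*(Y + 0) = (16 + Y)*Y = Y*(16 + Y))
(a(13) + 91)**2 + Q(u(19)) = (13*(16 + 13) + 91)**2 + (-245 - 7*sqrt(19)) = (13*29 + 91)**2 + (-245 - 7*sqrt(19)) = (377 + 91)**2 + (-245 - 7*sqrt(19)) = 468**2 + (-245 - 7*sqrt(19)) = 219024 + (-245 - 7*sqrt(19)) = 218779 - 7*sqrt(19)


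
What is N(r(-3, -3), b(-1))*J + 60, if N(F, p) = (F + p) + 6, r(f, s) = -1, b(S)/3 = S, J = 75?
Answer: 210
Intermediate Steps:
b(S) = 3*S
N(F, p) = 6 + F + p
N(r(-3, -3), b(-1))*J + 60 = (6 - 1 + 3*(-1))*75 + 60 = (6 - 1 - 3)*75 + 60 = 2*75 + 60 = 150 + 60 = 210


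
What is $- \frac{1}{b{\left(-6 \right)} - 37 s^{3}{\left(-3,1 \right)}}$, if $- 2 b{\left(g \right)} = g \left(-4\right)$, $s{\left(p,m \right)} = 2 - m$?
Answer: $\frac{1}{49} \approx 0.020408$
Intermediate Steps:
$b{\left(g \right)} = 2 g$ ($b{\left(g \right)} = - \frac{g \left(-4\right)}{2} = - \frac{\left(-4\right) g}{2} = 2 g$)
$- \frac{1}{b{\left(-6 \right)} - 37 s^{3}{\left(-3,1 \right)}} = - \frac{1}{2 \left(-6\right) - 37 \left(2 - 1\right)^{3}} = - \frac{1}{-12 - 37 \left(2 - 1\right)^{3}} = - \frac{1}{-12 - 37 \cdot 1^{3}} = - \frac{1}{-12 - 37} = - \frac{1}{-49} = \left(-1\right) \left(- \frac{1}{49}\right) = \frac{1}{49}$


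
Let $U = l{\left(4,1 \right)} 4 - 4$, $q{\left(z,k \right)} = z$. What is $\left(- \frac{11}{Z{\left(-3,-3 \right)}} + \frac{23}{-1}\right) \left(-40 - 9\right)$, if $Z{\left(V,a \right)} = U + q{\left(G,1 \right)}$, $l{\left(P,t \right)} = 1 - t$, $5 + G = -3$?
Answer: $\frac{12985}{12} \approx 1082.1$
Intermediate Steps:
$G = -8$ ($G = -5 - 3 = -8$)
$U = -4$ ($U = \left(1 - 1\right) 4 - 4 = 0 \cdot 4 - 4 = 0 - 4 = -4$)
$Z{\left(V,a \right)} = -12$ ($Z{\left(V,a \right)} = -4 - 8 = -12$)
$\left(- \frac{11}{Z{\left(-3,-3 \right)}} + \frac{23}{-1}\right) \left(-40 - 9\right) = \left(- \frac{11}{-12} + \frac{23}{-1}\right) \left(-40 - 9\right) = \left(\left(-11\right) \left(- \frac{1}{12}\right) + 23 \left(-1\right)\right) \left(-49\right) = \left(\frac{11}{12} - 23\right) \left(-49\right) = \left(- \frac{265}{12}\right) \left(-49\right) = \frac{12985}{12}$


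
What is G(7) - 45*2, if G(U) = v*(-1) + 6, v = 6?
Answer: -90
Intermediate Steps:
G(U) = 0 (G(U) = 6*(-1) + 6 = -6 + 6 = 0)
G(7) - 45*2 = 0 - 45*2 = 0 - 90 = -90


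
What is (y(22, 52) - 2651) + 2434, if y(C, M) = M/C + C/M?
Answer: -61265/286 ≈ -214.21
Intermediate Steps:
y(C, M) = C/M + M/C
(y(22, 52) - 2651) + 2434 = ((22/52 + 52/22) - 2651) + 2434 = ((22*(1/52) + 52*(1/22)) - 2651) + 2434 = ((11/26 + 26/11) - 2651) + 2434 = (797/286 - 2651) + 2434 = -757389/286 + 2434 = -61265/286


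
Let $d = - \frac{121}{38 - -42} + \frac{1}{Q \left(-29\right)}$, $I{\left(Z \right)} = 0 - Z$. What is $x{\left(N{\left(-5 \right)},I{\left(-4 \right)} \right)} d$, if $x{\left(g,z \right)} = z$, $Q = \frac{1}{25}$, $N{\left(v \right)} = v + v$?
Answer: $- \frac{5509}{580} \approx -9.4983$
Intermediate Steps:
$N{\left(v \right)} = 2 v$
$Q = \frac{1}{25} \approx 0.04$
$I{\left(Z \right)} = - Z$
$d = - \frac{5509}{2320}$ ($d = - \frac{121}{38 - -42} + \frac{\frac{1}{\frac{1}{25}}}{-29} = - \frac{121}{38 + 42} + 25 \left(- \frac{1}{29}\right) = - \frac{121}{80} - \frac{25}{29} = - \frac{5509}{2320} \approx -2.3746$)
$x{\left(N{\left(-5 \right)},I{\left(-4 \right)} \right)} d = \left(-1\right) \left(-4\right) \left(- \frac{5509}{2320}\right) = 4 \left(- \frac{5509}{2320}\right) = - \frac{5509}{580}$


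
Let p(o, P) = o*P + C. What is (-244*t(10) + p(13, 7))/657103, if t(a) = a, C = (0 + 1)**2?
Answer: -2348/657103 ≈ -0.0035733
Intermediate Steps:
C = 1 (C = 1**2 = 1)
p(o, P) = 1 + P*o (p(o, P) = o*P + 1 = P*o + 1 = 1 + P*o)
(-244*t(10) + p(13, 7))/657103 = (-244*10 + (1 + 7*13))/657103 = (-2440 + (1 + 91))*(1/657103) = (-2440 + 92)*(1/657103) = -2348*1/657103 = -2348/657103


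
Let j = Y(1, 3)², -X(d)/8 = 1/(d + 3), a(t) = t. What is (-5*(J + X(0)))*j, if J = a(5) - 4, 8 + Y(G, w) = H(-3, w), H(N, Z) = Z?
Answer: 625/3 ≈ 208.33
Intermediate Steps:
Y(G, w) = -8 + w
J = 1 (J = 5 - 4 = 1)
X(d) = -8/(3 + d) (X(d) = -8/(d + 3) = -8/(3 + d))
j = 25 (j = (-8 + 3)² = (-5)² = 25)
(-5*(J + X(0)))*j = -5*(1 - 8/(3 + 0))*25 = -5*(1 - 8/3)*25 = -5*(-5/3)*25 = (25/3)*25 = 625/3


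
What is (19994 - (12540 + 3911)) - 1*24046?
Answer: -20503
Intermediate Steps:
(19994 - (12540 + 3911)) - 1*24046 = (19994 - 1*16451) - 24046 = (19994 - 16451) - 24046 = 3543 - 24046 = -20503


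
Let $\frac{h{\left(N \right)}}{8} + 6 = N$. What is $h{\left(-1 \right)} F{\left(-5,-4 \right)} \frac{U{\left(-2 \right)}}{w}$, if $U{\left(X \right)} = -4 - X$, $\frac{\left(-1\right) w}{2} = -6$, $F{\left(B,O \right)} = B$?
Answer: $- \frac{140}{3} \approx -46.667$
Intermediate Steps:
$w = 12$ ($w = \left(-2\right) \left(-6\right) = 12$)
$h{\left(N \right)} = -48 + 8 N$
$h{\left(-1 \right)} F{\left(-5,-4 \right)} \frac{U{\left(-2 \right)}}{w} = \left(-48 + 8 \left(-1\right)\right) \left(-5\right) \frac{-4 - -2}{12} = \left(-48 - 8\right) \left(-5\right) \left(-4 + 2\right) \frac{1}{12} = \left(-56\right) \left(-5\right) \left(\left(-2\right) \frac{1}{12}\right) = 280 \left(- \frac{1}{6}\right) = - \frac{140}{3}$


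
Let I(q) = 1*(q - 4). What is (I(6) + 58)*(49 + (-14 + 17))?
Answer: 3120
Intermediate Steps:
I(q) = -4 + q (I(q) = 1*(-4 + q) = -4 + q)
(I(6) + 58)*(49 + (-14 + 17)) = ((-4 + 6) + 58)*(49 + (-14 + 17)) = (2 + 58)*(49 + 3) = 60*52 = 3120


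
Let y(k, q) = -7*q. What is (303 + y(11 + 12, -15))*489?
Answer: 199512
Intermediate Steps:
(303 + y(11 + 12, -15))*489 = (303 - 7*(-15))*489 = (303 + 105)*489 = 408*489 = 199512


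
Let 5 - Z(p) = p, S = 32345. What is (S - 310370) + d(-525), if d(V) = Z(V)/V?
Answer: -29192731/105 ≈ -2.7803e+5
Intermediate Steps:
Z(p) = 5 - p
d(V) = (5 - V)/V
(S - 310370) + d(-525) = (32345 - 310370) + (5 - 1*(-525))/(-525) = -278025 - (5 + 525)/525 = -278025 - 1/525*530 = -278025 - 106/105 = -29192731/105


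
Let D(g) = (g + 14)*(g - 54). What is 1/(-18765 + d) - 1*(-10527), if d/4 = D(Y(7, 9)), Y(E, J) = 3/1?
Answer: 234046790/22233 ≈ 10527.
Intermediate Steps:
Y(E, J) = 3 (Y(E, J) = 3*1 = 3)
D(g) = (-54 + g)*(14 + g) (D(g) = (14 + g)*(-54 + g) = (-54 + g)*(14 + g))
d = -3468 (d = 4*(-756 + 3² - 40*3) = 4*(-756 + 9 - 120) = 4*(-867) = -3468)
1/(-18765 + d) - 1*(-10527) = 1/(-18765 - 3468) - 1*(-10527) = 1/(-22233) + 10527 = -1/22233 + 10527 = 234046790/22233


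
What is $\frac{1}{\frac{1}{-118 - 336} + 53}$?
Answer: $\frac{454}{24061} \approx 0.018869$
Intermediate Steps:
$\frac{1}{\frac{1}{-118 - 336} + 53} = \frac{1}{\frac{1}{-454} + 53} = \frac{1}{- \frac{1}{454} + 53} = \frac{1}{\frac{24061}{454}} = \frac{454}{24061}$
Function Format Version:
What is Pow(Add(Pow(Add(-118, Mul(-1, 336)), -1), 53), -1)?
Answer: Rational(454, 24061) ≈ 0.018869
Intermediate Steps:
Pow(Add(Pow(Add(-118, Mul(-1, 336)), -1), 53), -1) = Pow(Add(Pow(Add(-118, -336), -1), 53), -1) = Pow(Add(Pow(-454, -1), 53), -1) = Pow(Add(Rational(-1, 454), 53), -1) = Pow(Rational(24061, 454), -1) = Rational(454, 24061)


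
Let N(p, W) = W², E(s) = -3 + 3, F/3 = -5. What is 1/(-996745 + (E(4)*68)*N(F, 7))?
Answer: -1/996745 ≈ -1.0033e-6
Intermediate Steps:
F = -15 (F = 3*(-5) = -15)
E(s) = 0
1/(-996745 + (E(4)*68)*N(F, 7)) = 1/(-996745 + (0*68)*7²) = 1/(-996745 + 0*49) = 1/(-996745 + 0) = 1/(-996745) = -1/996745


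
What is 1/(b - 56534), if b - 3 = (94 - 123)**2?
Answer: -1/55690 ≈ -1.7957e-5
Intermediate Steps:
b = 844 (b = 3 + (94 - 123)**2 = 3 + (-29)**2 = 3 + 841 = 844)
1/(b - 56534) = 1/(844 - 56534) = 1/(-55690) = -1/55690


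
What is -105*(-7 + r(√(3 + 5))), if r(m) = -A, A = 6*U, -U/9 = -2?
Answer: 12075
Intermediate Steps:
U = 18 (U = -9*(-2) = 18)
A = 108 (A = 6*18 = 108)
r(m) = -108 (r(m) = -1*108 = -108)
-105*(-7 + r(√(3 + 5))) = -105*(-7 - 108) = -105*(-115) = 12075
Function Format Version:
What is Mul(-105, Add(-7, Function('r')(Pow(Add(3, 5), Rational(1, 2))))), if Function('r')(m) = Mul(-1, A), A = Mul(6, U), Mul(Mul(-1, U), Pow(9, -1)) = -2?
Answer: 12075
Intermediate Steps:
U = 18 (U = Mul(-9, -2) = 18)
A = 108 (A = Mul(6, 18) = 108)
Function('r')(m) = -108 (Function('r')(m) = Mul(-1, 108) = -108)
Mul(-105, Add(-7, Function('r')(Pow(Add(3, 5), Rational(1, 2))))) = Mul(-105, Add(-7, -108)) = Mul(-105, -115) = 12075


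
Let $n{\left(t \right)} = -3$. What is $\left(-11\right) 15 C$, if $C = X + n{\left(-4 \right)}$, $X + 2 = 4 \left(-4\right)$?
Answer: $3465$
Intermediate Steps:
$X = -18$ ($X = -2 + 4 \left(-4\right) = -2 - 16 = -18$)
$C = -21$ ($C = -18 - 3 = -21$)
$\left(-11\right) 15 C = \left(-11\right) 15 \left(-21\right) = \left(-165\right) \left(-21\right) = 3465$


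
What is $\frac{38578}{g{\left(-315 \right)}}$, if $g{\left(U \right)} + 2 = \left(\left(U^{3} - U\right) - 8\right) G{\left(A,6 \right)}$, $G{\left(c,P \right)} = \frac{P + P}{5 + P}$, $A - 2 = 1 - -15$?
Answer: $- \frac{212179}{187533419} \approx -0.0011314$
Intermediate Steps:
$A = 18$ ($A = 2 + \left(1 - -15\right) = 2 + \left(1 + 15\right) = 2 + 16 = 18$)
$G{\left(c,P \right)} = \frac{2 P}{5 + P}$
$g{\left(U \right)} = - \frac{118}{11} - \frac{12 U}{11} + \frac{12 U^{3}}{11}$ ($g{\left(U \right)} = -2 + \left(\left(U^{3} - U\right) - 8\right) 2 \cdot 6 \frac{1}{5 + 6} = -2 + \left(-8 + U^{3} - U\right) 2 \cdot 6 \cdot \frac{1}{11} = -2 + \left(-8 + U^{3} - U\right) \frac{12}{11} = -2 - \left(\frac{96}{11} - \frac{12 U^{3}}{11} + \frac{12 U}{11}\right) = - \frac{118}{11} - \frac{12 U}{11} + \frac{12 U^{3}}{11}$)
$\frac{38578}{g{\left(-315 \right)}} = \frac{38578}{- \frac{118}{11} - - \frac{3780}{11} + \frac{12 \left(-315\right)^{3}}{11}} = \frac{38578}{- \frac{118}{11} + \frac{3780}{11} + \frac{12}{11} \left(-31255875\right)} = \frac{38578}{- \frac{118}{11} + \frac{3780}{11} - \frac{375070500}{11}} = \frac{38578}{- \frac{375066838}{11}} = 38578 \left(- \frac{11}{375066838}\right) = - \frac{212179}{187533419}$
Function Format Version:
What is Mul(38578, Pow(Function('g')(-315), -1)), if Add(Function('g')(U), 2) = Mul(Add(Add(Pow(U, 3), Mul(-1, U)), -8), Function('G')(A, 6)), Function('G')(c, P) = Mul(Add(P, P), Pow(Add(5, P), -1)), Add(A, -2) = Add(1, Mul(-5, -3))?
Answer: Rational(-212179, 187533419) ≈ -0.0011314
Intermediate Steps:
A = 18 (A = Add(2, Add(1, Mul(-5, -3))) = Add(2, Add(1, 15)) = Add(2, 16) = 18)
Function('G')(c, P) = Mul(2, P, Pow(Add(5, P), -1)) (Function('G')(c, P) = Mul(Mul(2, P), Pow(Add(5, P), -1)) = Mul(2, P, Pow(Add(5, P), -1)))
Function('g')(U) = Add(Rational(-118, 11), Mul(Rational(-12, 11), U), Mul(Rational(12, 11), Pow(U, 3))) (Function('g')(U) = Add(-2, Mul(Add(Add(Pow(U, 3), Mul(-1, U)), -8), Mul(2, 6, Pow(Add(5, 6), -1)))) = Add(-2, Mul(Add(-8, Pow(U, 3), Mul(-1, U)), Mul(2, 6, Pow(11, -1)))) = Add(-2, Mul(Add(-8, Pow(U, 3), Mul(-1, U)), Mul(2, 6, Rational(1, 11)))) = Add(-2, Mul(Add(-8, Pow(U, 3), Mul(-1, U)), Rational(12, 11))) = Add(-2, Add(Rational(-96, 11), Mul(Rational(-12, 11), U), Mul(Rational(12, 11), Pow(U, 3)))) = Add(Rational(-118, 11), Mul(Rational(-12, 11), U), Mul(Rational(12, 11), Pow(U, 3))))
Mul(38578, Pow(Function('g')(-315), -1)) = Mul(38578, Pow(Add(Rational(-118, 11), Mul(Rational(-12, 11), -315), Mul(Rational(12, 11), Pow(-315, 3))), -1)) = Mul(38578, Pow(Add(Rational(-118, 11), Rational(3780, 11), Mul(Rational(12, 11), -31255875)), -1)) = Mul(38578, Pow(Add(Rational(-118, 11), Rational(3780, 11), Rational(-375070500, 11)), -1)) = Mul(38578, Pow(Rational(-375066838, 11), -1)) = Mul(38578, Rational(-11, 375066838)) = Rational(-212179, 187533419)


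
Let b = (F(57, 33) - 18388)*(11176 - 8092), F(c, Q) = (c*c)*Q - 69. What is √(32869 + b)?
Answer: √273768709 ≈ 16546.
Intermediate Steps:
F(c, Q) = -69 + Q*c² (F(c, Q) = c²*Q - 69 = Q*c² - 69 = -69 + Q*c²)
b = 273735840 (b = ((-69 + 33*57²) - 18388)*(11176 - 8092) = ((-69 + 33*3249) - 18388)*3084 = ((-69 + 107217) - 18388)*3084 = (107148 - 18388)*3084 = 88760*3084 = 273735840)
√(32869 + b) = √(32869 + 273735840) = √273768709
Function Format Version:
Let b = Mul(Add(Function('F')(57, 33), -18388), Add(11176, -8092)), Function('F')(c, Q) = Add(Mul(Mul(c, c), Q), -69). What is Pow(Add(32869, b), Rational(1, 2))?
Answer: Pow(273768709, Rational(1, 2)) ≈ 16546.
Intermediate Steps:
Function('F')(c, Q) = Add(-69, Mul(Q, Pow(c, 2))) (Function('F')(c, Q) = Add(Mul(Pow(c, 2), Q), -69) = Add(Mul(Q, Pow(c, 2)), -69) = Add(-69, Mul(Q, Pow(c, 2))))
b = 273735840 (b = Mul(Add(Add(-69, Mul(33, Pow(57, 2))), -18388), Add(11176, -8092)) = Mul(Add(Add(-69, Mul(33, 3249)), -18388), 3084) = Mul(Add(Add(-69, 107217), -18388), 3084) = Mul(Add(107148, -18388), 3084) = Mul(88760, 3084) = 273735840)
Pow(Add(32869, b), Rational(1, 2)) = Pow(Add(32869, 273735840), Rational(1, 2)) = Pow(273768709, Rational(1, 2))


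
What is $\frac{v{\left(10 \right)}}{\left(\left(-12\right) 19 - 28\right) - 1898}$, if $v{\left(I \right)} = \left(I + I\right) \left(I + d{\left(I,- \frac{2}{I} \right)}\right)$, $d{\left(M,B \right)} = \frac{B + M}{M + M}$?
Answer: $- \frac{1049}{10770} \approx -0.0974$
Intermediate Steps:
$d{\left(M,B \right)} = \frac{B + M}{2 M}$
$v{\left(I \right)} = 2 I \left(I + \frac{I - \frac{2}{I}}{2 I}\right)$ ($v{\left(I \right)} = \left(I + I\right) \left(I + \frac{- \frac{2}{I} + I}{2 I}\right) = 2 I \left(I + \frac{I - \frac{2}{I}}{2 I}\right)$)
$\frac{v{\left(10 \right)}}{\left(\left(-12\right) 19 - 28\right) - 1898} = \frac{10 - \frac{2}{10} + 2 \cdot 10^{2}}{\left(\left(-12\right) 19 - 28\right) - 1898} = \frac{10 - \frac{1}{5} + 2 \cdot 100}{\left(-228 - 28\right) - 1898} = \frac{10 - \frac{1}{5} + 200}{-256 - 1898} = \frac{1049}{5 \left(-2154\right)} = \frac{1049}{5} \left(- \frac{1}{2154}\right) = - \frac{1049}{10770}$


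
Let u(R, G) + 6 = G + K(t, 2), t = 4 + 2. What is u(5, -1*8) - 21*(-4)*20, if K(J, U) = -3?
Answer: 1663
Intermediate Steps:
t = 6
u(R, G) = -9 + G (u(R, G) = -6 + (G - 3) = -6 + (-3 + G) = -9 + G)
u(5, -1*8) - 21*(-4)*20 = (-9 - 1*8) - 21*(-4)*20 = (-9 - 8) - 7*(-12)*20 = -17 + 84*20 = -17 + 1680 = 1663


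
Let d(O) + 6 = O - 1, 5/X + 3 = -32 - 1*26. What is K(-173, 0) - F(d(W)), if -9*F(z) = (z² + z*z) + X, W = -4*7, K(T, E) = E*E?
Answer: 16605/61 ≈ 272.21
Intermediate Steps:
K(T, E) = E²
W = -28
X = -5/61 (X = 5/(-3 + (-32 - 1*26)) = 5/(-3 + (-32 - 26)) = 5/(-3 - 58) = 5/(-61) = 5*(-1/61) = -5/61 ≈ -0.081967)
d(O) = -7 + O (d(O) = -6 + (O - 1) = -6 + (-1 + O) = -7 + O)
F(z) = 5/549 - 2*z²/9 (F(z) = -((z² + z*z) - 5/61)/9 = -((z² + z²) - 5/61)/9 = -(2*z² - 5/61)/9 = -(-5/61 + 2*z²)/9 = 5/549 - 2*z²/9)
K(-173, 0) - F(d(W)) = 0² - (5/549 - 2*(-7 - 28)²/9) = 0 - (5/549 - 2/9*(-35)²) = 0 - (5/549 - 2/9*1225) = 0 - (5/549 - 2450/9) = 0 - 1*(-16605/61) = 0 + 16605/61 = 16605/61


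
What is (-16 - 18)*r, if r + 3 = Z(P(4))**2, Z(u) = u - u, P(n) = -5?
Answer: 102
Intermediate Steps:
Z(u) = 0
r = -3 (r = -3 + 0**2 = -3 + 0 = -3)
(-16 - 18)*r = (-16 - 18)*(-3) = -34*(-3) = 102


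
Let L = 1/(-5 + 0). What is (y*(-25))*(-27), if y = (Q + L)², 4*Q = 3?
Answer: 3267/16 ≈ 204.19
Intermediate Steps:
Q = ¾ (Q = (¼)*3 = ¾ ≈ 0.75000)
L = -⅕ (L = 1/(-5) = -⅕ ≈ -0.20000)
y = 121/400 (y = (¾ - ⅕)² = (11/20)² = 121/400 ≈ 0.30250)
(y*(-25))*(-27) = ((121/400)*(-25))*(-27) = -121/16*(-27) = 3267/16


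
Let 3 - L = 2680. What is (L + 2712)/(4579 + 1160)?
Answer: 35/5739 ≈ 0.0060986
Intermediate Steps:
L = -2677 (L = 3 - 1*2680 = 3 - 2680 = -2677)
(L + 2712)/(4579 + 1160) = (-2677 + 2712)/(4579 + 1160) = 35/5739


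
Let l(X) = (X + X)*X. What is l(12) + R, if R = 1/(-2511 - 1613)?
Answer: 1187711/4124 ≈ 288.00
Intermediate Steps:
R = -1/4124 (R = 1/(-4124) = -1/4124 ≈ -0.00024248)
l(X) = 2*X² (l(X) = (2*X)*X = 2*X²)
l(12) + R = 2*12² - 1/4124 = 2*144 - 1/4124 = 288 - 1/4124 = 1187711/4124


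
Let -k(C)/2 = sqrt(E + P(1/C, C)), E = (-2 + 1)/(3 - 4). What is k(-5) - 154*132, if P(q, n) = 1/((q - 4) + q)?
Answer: -20328 - sqrt(374)/11 ≈ -20330.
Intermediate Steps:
P(q, n) = 1/(-4 + 2*q) (P(q, n) = 1/((-4 + q) + q) = 1/(-4 + 2*q))
E = 1 (E = -1/(-1) = -1*(-1) = 1)
k(C) = -2*sqrt(1 + 1/(2*(-2 + 1/C)))
k(-5) - 154*132 = -sqrt(2)*sqrt((-2 + 3*(-5))/(-1 + 2*(-5))) - 154*132 = -sqrt(2)*sqrt((-2 - 15)/(-1 - 10)) - 20328 = -sqrt(2)*sqrt(-17/(-11)) - 20328 = -sqrt(2)*sqrt(-1/11*(-17)) - 20328 = -sqrt(2)*sqrt(17/11) - 20328 = -sqrt(2)*sqrt(187)/11 - 20328 = -sqrt(374)/11 - 20328 = -20328 - sqrt(374)/11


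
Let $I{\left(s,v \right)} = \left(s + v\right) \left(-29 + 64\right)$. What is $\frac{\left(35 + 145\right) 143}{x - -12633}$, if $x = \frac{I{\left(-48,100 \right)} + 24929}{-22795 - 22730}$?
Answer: $\frac{292953375}{143772644} \approx 2.0376$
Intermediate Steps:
$I{\left(s,v \right)} = 35 s + 35 v$ ($I{\left(s,v \right)} = \left(s + v\right) 35 = 35 s + 35 v$)
$x = - \frac{26749}{45525}$ ($x = \frac{\left(35 \left(-48\right) + 35 \cdot 100\right) + 24929}{-22795 - 22730} = \frac{\left(-1680 + 3500\right) + 24929}{-45525} = \left(1820 + 24929\right) \left(- \frac{1}{45525}\right) = 26749 \left(- \frac{1}{45525}\right) = - \frac{26749}{45525} \approx -0.58757$)
$\frac{\left(35 + 145\right) 143}{x - -12633} = \frac{\left(35 + 145\right) 143}{- \frac{26749}{45525} - -12633} = \frac{180 \cdot 143}{- \frac{26749}{45525} + 12633} = \frac{25740}{\frac{575090576}{45525}} = 25740 \cdot \frac{45525}{575090576} = \frac{292953375}{143772644}$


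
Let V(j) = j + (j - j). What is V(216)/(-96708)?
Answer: -18/8059 ≈ -0.0022335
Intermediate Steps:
V(j) = j (V(j) = j + 0 = j)
V(216)/(-96708) = 216/(-96708) = 216*(-1/96708) = -18/8059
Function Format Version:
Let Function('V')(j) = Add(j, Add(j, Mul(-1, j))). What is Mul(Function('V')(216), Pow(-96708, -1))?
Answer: Rational(-18, 8059) ≈ -0.0022335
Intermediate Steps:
Function('V')(j) = j (Function('V')(j) = Add(j, 0) = j)
Mul(Function('V')(216), Pow(-96708, -1)) = Mul(216, Pow(-96708, -1)) = Mul(216, Rational(-1, 96708)) = Rational(-18, 8059)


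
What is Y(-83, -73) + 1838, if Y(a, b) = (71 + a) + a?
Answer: 1743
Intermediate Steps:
Y(a, b) = 71 + 2*a
Y(-83, -73) + 1838 = (71 + 2*(-83)) + 1838 = (71 - 166) + 1838 = -95 + 1838 = 1743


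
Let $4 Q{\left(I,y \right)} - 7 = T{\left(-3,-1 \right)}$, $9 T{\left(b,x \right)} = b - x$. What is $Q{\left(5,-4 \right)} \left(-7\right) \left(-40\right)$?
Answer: $\frac{4270}{9} \approx 474.44$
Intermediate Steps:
$T{\left(b,x \right)} = - \frac{x}{9} + \frac{b}{9}$ ($T{\left(b,x \right)} = \frac{b - x}{9} = - \frac{x}{9} + \frac{b}{9}$)
$Q{\left(I,y \right)} = \frac{61}{36}$ ($Q{\left(I,y \right)} = \frac{7}{4} + \frac{\left(- \frac{1}{9}\right) \left(-1\right) + \frac{1}{9} \left(-3\right)}{4} = \frac{7}{4} + \frac{\frac{1}{9} - \frac{1}{3}}{4} = \frac{7}{4} + \frac{1}{4} \left(- \frac{2}{9}\right) = \frac{7}{4} - \frac{1}{18} = \frac{61}{36}$)
$Q{\left(5,-4 \right)} \left(-7\right) \left(-40\right) = \frac{61}{36} \left(-7\right) \left(-40\right) = \left(- \frac{427}{36}\right) \left(-40\right) = \frac{4270}{9}$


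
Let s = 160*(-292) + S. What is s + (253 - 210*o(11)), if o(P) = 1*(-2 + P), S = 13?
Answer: -48344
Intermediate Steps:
o(P) = -2 + P
s = -46707 (s = 160*(-292) + 13 = -46720 + 13 = -46707)
s + (253 - 210*o(11)) = -46707 + (253 - 210*(-2 + 11)) = -46707 + (253 - 210*9) = -46707 + (253 - 1890) = -46707 - 1637 = -48344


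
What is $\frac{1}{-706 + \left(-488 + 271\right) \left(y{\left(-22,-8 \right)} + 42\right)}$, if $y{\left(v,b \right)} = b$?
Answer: $- \frac{1}{8084} \approx -0.0001237$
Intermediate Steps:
$\frac{1}{-706 + \left(-488 + 271\right) \left(y{\left(-22,-8 \right)} + 42\right)} = \frac{1}{-706 + \left(-488 + 271\right) \left(-8 + 42\right)} = \frac{1}{-706 - 7378} = \frac{1}{-8084} = - \frac{1}{8084}$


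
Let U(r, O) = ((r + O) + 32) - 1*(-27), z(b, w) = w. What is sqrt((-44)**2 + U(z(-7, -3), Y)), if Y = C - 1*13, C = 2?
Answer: sqrt(1981) ≈ 44.508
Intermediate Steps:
Y = -11 (Y = 2 - 1*13 = 2 - 13 = -11)
U(r, O) = 59 + O + r (U(r, O) = ((O + r) + 32) + 27 = (32 + O + r) + 27 = 59 + O + r)
sqrt((-44)**2 + U(z(-7, -3), Y)) = sqrt((-44)**2 + (59 - 11 - 3)) = sqrt(1936 + 45) = sqrt(1981)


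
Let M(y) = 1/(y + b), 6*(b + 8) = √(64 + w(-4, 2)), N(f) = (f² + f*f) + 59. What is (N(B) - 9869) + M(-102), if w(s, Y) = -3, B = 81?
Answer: 1442501208/435539 - 6*√61/435539 ≈ 3312.0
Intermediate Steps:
N(f) = 59 + 2*f² (N(f) = (f² + f²) + 59 = 2*f² + 59 = 59 + 2*f²)
b = -8 + √61/6 (b = -8 + √(64 - 3)/6 = -8 + √61/6 ≈ -6.6983)
M(y) = 1/(-8 + y + √61/6) (M(y) = 1/(y + (-8 + √61/6)) = 1/(-8 + y + √61/6))
(N(B) - 9869) + M(-102) = ((59 + 2*81²) - 9869) + 6/(-48 + √61 + 6*(-102)) = ((59 + 2*6561) - 9869) + 6/(-48 + √61 - 612) = ((59 + 13122) - 9869) + 6/(-660 + √61) = (13181 - 9869) + 6/(-660 + √61) = 3312 + 6/(-660 + √61)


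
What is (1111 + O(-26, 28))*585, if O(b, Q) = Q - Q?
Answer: 649935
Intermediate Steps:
O(b, Q) = 0
(1111 + O(-26, 28))*585 = (1111 + 0)*585 = 1111*585 = 649935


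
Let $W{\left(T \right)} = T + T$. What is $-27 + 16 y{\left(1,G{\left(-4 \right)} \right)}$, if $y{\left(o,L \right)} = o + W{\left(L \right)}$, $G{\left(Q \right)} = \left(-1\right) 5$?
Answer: $-171$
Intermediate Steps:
$W{\left(T \right)} = 2 T$
$G{\left(Q \right)} = -5$
$y{\left(o,L \right)} = o + 2 L$
$-27 + 16 y{\left(1,G{\left(-4 \right)} \right)} = -27 + 16 \left(1 + 2 \left(-5\right)\right) = -27 + 16 \left(1 - 10\right) = -27 + 16 \left(-9\right) = -27 - 144 = -171$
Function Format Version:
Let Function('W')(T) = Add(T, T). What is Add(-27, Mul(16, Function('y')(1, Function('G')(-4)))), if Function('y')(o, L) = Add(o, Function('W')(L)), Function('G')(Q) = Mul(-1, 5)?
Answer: -171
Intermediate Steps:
Function('W')(T) = Mul(2, T)
Function('G')(Q) = -5
Function('y')(o, L) = Add(o, Mul(2, L))
Add(-27, Mul(16, Function('y')(1, Function('G')(-4)))) = Add(-27, Mul(16, Add(1, Mul(2, -5)))) = Add(-27, Mul(16, Add(1, -10))) = Add(-27, Mul(16, -9)) = Add(-27, -144) = -171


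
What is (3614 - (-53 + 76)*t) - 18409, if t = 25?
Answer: -15370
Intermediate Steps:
(3614 - (-53 + 76)*t) - 18409 = (3614 - (-53 + 76)*25) - 18409 = (3614 - 23*25) - 18409 = (3614 - 1*575) - 18409 = (3614 - 575) - 18409 = 3039 - 18409 = -15370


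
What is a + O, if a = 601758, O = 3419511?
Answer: 4021269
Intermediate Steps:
a + O = 601758 + 3419511 = 4021269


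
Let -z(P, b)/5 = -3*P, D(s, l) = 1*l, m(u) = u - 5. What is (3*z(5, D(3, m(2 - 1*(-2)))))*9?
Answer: 2025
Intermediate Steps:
m(u) = -5 + u
D(s, l) = l
z(P, b) = 15*P (z(P, b) = -(-15)*P = 15*P)
(3*z(5, D(3, m(2 - 1*(-2)))))*9 = (3*(15*5))*9 = (3*75)*9 = 225*9 = 2025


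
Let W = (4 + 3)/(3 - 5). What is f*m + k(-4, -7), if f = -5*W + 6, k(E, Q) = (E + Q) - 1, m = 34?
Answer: 787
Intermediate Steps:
k(E, Q) = -1 + E + Q
W = -7/2 (W = 7/(-2) = 7*(-1/2) = -7/2 ≈ -3.5000)
f = 47/2 (f = -5*(-7/2) + 6 = 35/2 + 6 = 47/2 ≈ 23.500)
f*m + k(-4, -7) = (47/2)*34 + (-1 - 4 - 7) = 799 - 12 = 787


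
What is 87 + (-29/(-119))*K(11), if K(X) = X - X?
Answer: 87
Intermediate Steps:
K(X) = 0
87 + (-29/(-119))*K(11) = 87 - 29/(-119)*0 = 87 - 29*(-1/119)*0 = 87 + (29/119)*0 = 87 + 0 = 87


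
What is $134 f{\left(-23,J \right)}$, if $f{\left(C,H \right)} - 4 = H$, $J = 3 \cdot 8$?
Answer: $3752$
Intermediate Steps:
$J = 24$
$f{\left(C,H \right)} = 4 + H$
$134 f{\left(-23,J \right)} = 134 \left(4 + 24\right) = 134 \cdot 28 = 3752$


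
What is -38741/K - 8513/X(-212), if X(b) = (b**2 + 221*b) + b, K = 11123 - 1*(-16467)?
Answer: 3054855/1169816 ≈ 2.6114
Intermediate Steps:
K = 27590 (K = 11123 + 16467 = 27590)
X(b) = b**2 + 222*b
-38741/K - 8513/X(-212) = -38741/27590 - 8513*(-1/(212*(222 - 212))) = -38741*1/27590 - 8513/((-212*10)) = -38741/27590 - 8513/(-2120) = -38741/27590 - 8513*(-1/2120) = -38741/27590 + 8513/2120 = 3054855/1169816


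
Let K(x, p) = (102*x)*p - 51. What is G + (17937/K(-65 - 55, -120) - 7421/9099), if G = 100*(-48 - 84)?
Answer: -58805826256922/4454715717 ≈ -13201.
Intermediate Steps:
K(x, p) = -51 + 102*p*x (K(x, p) = 102*p*x - 51 = -51 + 102*p*x)
G = -13200 (G = 100*(-132) = -13200)
G + (17937/K(-65 - 55, -120) - 7421/9099) = -13200 + (17937/(-51 + 102*(-120)*(-65 - 55)) - 7421/9099) = -13200 + (17937/(-51 + 102*(-120)*(-120)) - 7421*1/9099) = -13200 + (17937/(-51 + 1468800) - 7421/9099) = -13200 + (17937/1468749 - 7421/9099) = -13200 + (17937*(1/1468749) - 7421/9099) = -13200 + (5979/489583 - 7421/9099) = -13200 - 3578792522/4454715717 = -58805826256922/4454715717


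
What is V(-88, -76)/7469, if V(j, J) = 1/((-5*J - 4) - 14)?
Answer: 1/2703778 ≈ 3.6985e-7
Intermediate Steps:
V(j, J) = 1/(-18 - 5*J) (V(j, J) = 1/((-4 - 5*J) - 14) = 1/(-18 - 5*J))
V(-88, -76)/7469 = -1/(18 + 5*(-76))/7469 = -1/(18 - 380)*(1/7469) = -1/(-362)*(1/7469) = -1*(-1/362)*(1/7469) = (1/362)*(1/7469) = 1/2703778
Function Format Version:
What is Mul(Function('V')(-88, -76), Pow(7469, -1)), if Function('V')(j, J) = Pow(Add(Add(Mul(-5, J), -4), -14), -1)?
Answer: Rational(1, 2703778) ≈ 3.6985e-7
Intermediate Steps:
Function('V')(j, J) = Pow(Add(-18, Mul(-5, J)), -1) (Function('V')(j, J) = Pow(Add(Add(-4, Mul(-5, J)), -14), -1) = Pow(Add(-18, Mul(-5, J)), -1))
Mul(Function('V')(-88, -76), Pow(7469, -1)) = Mul(Mul(-1, Pow(Add(18, Mul(5, -76)), -1)), Pow(7469, -1)) = Mul(Mul(-1, Pow(Add(18, -380), -1)), Rational(1, 7469)) = Mul(Mul(-1, Pow(-362, -1)), Rational(1, 7469)) = Mul(Mul(-1, Rational(-1, 362)), Rational(1, 7469)) = Mul(Rational(1, 362), Rational(1, 7469)) = Rational(1, 2703778)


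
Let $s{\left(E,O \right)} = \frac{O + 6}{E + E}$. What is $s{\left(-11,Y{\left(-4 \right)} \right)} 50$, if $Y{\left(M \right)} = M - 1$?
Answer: $- \frac{25}{11} \approx -2.2727$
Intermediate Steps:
$Y{\left(M \right)} = -1 + M$
$s{\left(E,O \right)} = \frac{6 + O}{2 E}$
$s{\left(-11,Y{\left(-4 \right)} \right)} 50 = \frac{6 - 5}{2 \left(-11\right)} 50 = \frac{1}{2} \left(- \frac{1}{11}\right) \left(6 - 5\right) 50 = \frac{1}{2} \left(- \frac{1}{11}\right) 1 \cdot 50 = \left(- \frac{1}{22}\right) 50 = - \frac{25}{11}$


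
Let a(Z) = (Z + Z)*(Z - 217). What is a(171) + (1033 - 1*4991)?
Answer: -19690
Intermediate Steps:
a(Z) = 2*Z*(-217 + Z) (a(Z) = (2*Z)*(-217 + Z) = 2*Z*(-217 + Z))
a(171) + (1033 - 1*4991) = 2*171*(-217 + 171) + (1033 - 1*4991) = 2*171*(-46) + (1033 - 4991) = -15732 - 3958 = -19690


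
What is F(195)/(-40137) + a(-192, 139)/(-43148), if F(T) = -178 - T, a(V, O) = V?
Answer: 5950127/432957819 ≈ 0.013743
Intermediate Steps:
F(195)/(-40137) + a(-192, 139)/(-43148) = (-178 - 1*195)/(-40137) - 192/(-43148) = (-178 - 195)*(-1/40137) - 192*(-1/43148) = -373*(-1/40137) + 48/10787 = 373/40137 + 48/10787 = 5950127/432957819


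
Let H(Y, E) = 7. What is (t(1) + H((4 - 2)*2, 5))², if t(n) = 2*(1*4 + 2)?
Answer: 361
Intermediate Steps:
t(n) = 12 (t(n) = 2*(4 + 2) = 2*6 = 12)
(t(1) + H((4 - 2)*2, 5))² = (12 + 7)² = 19² = 361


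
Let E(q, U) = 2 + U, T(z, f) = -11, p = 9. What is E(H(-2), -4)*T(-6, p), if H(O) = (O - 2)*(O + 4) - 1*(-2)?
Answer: 22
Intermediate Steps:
H(O) = 2 + (-2 + O)*(4 + O) (H(O) = (-2 + O)*(4 + O) + 2 = 2 + (-2 + O)*(4 + O))
E(H(-2), -4)*T(-6, p) = (2 - 4)*(-11) = -2*(-11) = 22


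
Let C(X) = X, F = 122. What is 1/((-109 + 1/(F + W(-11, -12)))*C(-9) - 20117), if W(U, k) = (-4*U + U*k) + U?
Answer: -287/5492041 ≈ -5.2257e-5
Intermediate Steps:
W(U, k) = -3*U + U*k
1/((-109 + 1/(F + W(-11, -12)))*C(-9) - 20117) = 1/((-109 + 1/(122 - 11*(-3 - 12)))*(-9) - 20117) = 1/((-109 + 1/(122 - 11*(-15)))*(-9) - 20117) = 1/((-109 + 1/(122 + 165))*(-9) - 20117) = 1/((-109 + 1/287)*(-9) - 20117) = 1/(-31282/287*(-9) - 20117) = 1/(281538/287 - 20117) = 1/(-5492041/287) = -287/5492041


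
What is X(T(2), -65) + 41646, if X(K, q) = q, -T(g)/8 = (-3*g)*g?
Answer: 41581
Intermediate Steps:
T(g) = 24*g**2 (T(g) = -8*(-3*g)*g = -(-24)*g**2 = 24*g**2)
X(T(2), -65) + 41646 = -65 + 41646 = 41581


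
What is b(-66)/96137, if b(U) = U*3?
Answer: -198/96137 ≈ -0.0020596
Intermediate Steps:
b(U) = 3*U
b(-66)/96137 = (3*(-66))/96137 = -198*1/96137 = -198/96137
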